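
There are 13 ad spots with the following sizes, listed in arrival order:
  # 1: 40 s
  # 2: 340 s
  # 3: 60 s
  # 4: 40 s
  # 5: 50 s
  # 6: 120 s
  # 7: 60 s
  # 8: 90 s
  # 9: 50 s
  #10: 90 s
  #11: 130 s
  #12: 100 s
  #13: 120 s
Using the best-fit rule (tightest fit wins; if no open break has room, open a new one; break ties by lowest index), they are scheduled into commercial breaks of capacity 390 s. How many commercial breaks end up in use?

  40 → break 1 (new)  [load 40/390]
  340 → break 1  [load 380/390]
  60 → break 2 (new)  [load 60/390]
  40 → break 2  [load 100/390]
  50 → break 2  [load 150/390]
  120 → break 2  [load 270/390]
  60 → break 2  [load 330/390]
  90 → break 3 (new)  [load 90/390]
  50 → break 2  [load 380/390]
  90 → break 3  [load 180/390]
  130 → break 3  [load 310/390]
  100 → break 4 (new)  [load 100/390]
  120 → break 4  [load 220/390]
4 commercial breaks opened.

4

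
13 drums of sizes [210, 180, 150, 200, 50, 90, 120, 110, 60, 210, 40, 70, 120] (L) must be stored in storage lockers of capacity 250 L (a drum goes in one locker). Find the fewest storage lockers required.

Total = 210 + 210 + 200 + 180 + 150 + 120 + 120 + 110 + 90 + 70 + 60 + 50 + 40 = 1610 L.
Lower bound: ⌈1610/250⌉ = 7 storage lockers.
A packing using 7 storage lockers:
  locker 1: 210 + 40 = 250
  locker 2: 210 = 210
  locker 3: 200 + 50 = 250
  locker 4: 180 + 70 = 250
  locker 5: 150 + 90 = 240
  locker 6: 120 + 120 = 240
  locker 7: 110 + 60 = 170
This matches the lower bound, so 7 is optimal.

7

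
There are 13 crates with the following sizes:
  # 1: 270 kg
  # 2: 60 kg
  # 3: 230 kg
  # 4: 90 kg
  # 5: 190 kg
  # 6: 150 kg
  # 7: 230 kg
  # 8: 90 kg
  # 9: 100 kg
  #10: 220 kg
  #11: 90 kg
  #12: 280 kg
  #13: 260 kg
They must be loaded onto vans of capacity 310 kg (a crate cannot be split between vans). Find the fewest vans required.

9

Total = 280 + 270 + 260 + 230 + 230 + 220 + 190 + 150 + 100 + 90 + 90 + 90 + 60 = 2260 kg.
Lower bound: ⌈2260/310⌉ = 8 vans.
A packing using 9 vans:
  van 1: 280 = 280
  van 2: 270 = 270
  van 3: 260 = 260
  van 4: 230 + 60 = 290
  van 5: 230 = 230
  van 6: 220 + 90 = 310
  van 7: 190 + 100 = 290
  van 8: 150 + 90 = 240
  van 9: 90 = 90
No arrangement into 8 vans stays within capacity, so 9 is optimal.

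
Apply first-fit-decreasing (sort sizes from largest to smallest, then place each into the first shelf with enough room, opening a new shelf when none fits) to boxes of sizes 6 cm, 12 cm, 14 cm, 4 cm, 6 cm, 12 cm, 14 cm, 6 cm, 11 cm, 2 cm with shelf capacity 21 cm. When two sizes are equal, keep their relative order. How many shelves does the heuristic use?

Sorted descending: 14, 14, 12, 12, 11, 6, 6, 6, 4, 2.
  14 → shelf 1 (new)  [load 14/21]
  14 → shelf 2 (new)  [load 14/21]
  12 → shelf 3 (new)  [load 12/21]
  12 → shelf 4 (new)  [load 12/21]
  11 → shelf 5 (new)  [load 11/21]
  6 → shelf 1  [load 20/21]
  6 → shelf 2  [load 20/21]
  6 → shelf 3  [load 18/21]
  4 → shelf 4  [load 16/21]
  2 → shelf 3  [load 20/21]
5 shelves opened.

5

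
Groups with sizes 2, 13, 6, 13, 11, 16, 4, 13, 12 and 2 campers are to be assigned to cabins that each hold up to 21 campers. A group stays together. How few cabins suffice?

Total = 16 + 13 + 13 + 13 + 12 + 11 + 6 + 4 + 2 + 2 = 92 campers.
Lower bound: ⌈92/21⌉ = 5 cabins.
Also, 6 groups each exceed 21/2 campers, and no two of those can share a cabin, so at least 6 cabins are needed.
A packing using 6 cabins:
  cabin 1: 16 + 4 = 20
  cabin 2: 13 + 6 + 2 = 21
  cabin 3: 13 + 2 = 15
  cabin 4: 13 = 13
  cabin 5: 12 = 12
  cabin 6: 11 = 11
This matches the lower bound, so 6 is optimal.

6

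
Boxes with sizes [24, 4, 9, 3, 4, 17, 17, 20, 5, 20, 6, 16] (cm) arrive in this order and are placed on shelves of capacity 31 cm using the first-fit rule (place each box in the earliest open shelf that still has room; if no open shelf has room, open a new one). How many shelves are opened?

6

  24 → shelf 1 (new)  [load 24/31]
  4 → shelf 1  [load 28/31]
  9 → shelf 2 (new)  [load 9/31]
  3 → shelf 1  [load 31/31]
  4 → shelf 2  [load 13/31]
  17 → shelf 2  [load 30/31]
  17 → shelf 3 (new)  [load 17/31]
  20 → shelf 4 (new)  [load 20/31]
  5 → shelf 3  [load 22/31]
  20 → shelf 5 (new)  [load 20/31]
  6 → shelf 3  [load 28/31]
  16 → shelf 6 (new)  [load 16/31]
6 shelves opened.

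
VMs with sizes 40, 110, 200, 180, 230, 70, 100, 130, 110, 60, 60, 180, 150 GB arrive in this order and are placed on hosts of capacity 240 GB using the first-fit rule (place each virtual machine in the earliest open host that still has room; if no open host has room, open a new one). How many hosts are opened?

  40 → host 1 (new)  [load 40/240]
  110 → host 1  [load 150/240]
  200 → host 2 (new)  [load 200/240]
  180 → host 3 (new)  [load 180/240]
  230 → host 4 (new)  [load 230/240]
  70 → host 1  [load 220/240]
  100 → host 5 (new)  [load 100/240]
  130 → host 5  [load 230/240]
  110 → host 6 (new)  [load 110/240]
  60 → host 3  [load 240/240]
  60 → host 6  [load 170/240]
  180 → host 7 (new)  [load 180/240]
  150 → host 8 (new)  [load 150/240]
8 hosts opened.

8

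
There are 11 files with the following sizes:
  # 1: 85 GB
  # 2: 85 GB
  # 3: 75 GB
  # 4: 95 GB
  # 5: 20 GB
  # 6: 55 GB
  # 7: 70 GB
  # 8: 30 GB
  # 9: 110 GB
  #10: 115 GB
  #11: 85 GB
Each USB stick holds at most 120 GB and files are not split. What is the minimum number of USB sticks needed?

9

Total = 115 + 110 + 95 + 85 + 85 + 85 + 75 + 70 + 55 + 30 + 20 = 825 GB.
Lower bound: ⌈825/120⌉ = 7 USB sticks.
Also, 8 files each exceed 60 GB, and no two of those can share a USB stick, so at least 8 USB sticks are needed.
A packing using 9 USB sticks:
  USB stick 1: 115 = 115
  USB stick 2: 110 = 110
  USB stick 3: 95 + 20 = 115
  USB stick 4: 85 + 30 = 115
  USB stick 5: 85 = 85
  USB stick 6: 85 = 85
  USB stick 7: 75 = 75
  USB stick 8: 70 = 70
  USB stick 9: 55 = 55
No arrangement into 8 USB sticks stays within capacity, so 9 is optimal.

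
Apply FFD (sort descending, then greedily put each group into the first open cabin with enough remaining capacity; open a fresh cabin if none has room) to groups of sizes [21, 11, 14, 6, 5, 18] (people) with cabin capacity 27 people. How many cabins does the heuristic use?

3

Sorted descending: 21, 18, 14, 11, 6, 5.
  21 → cabin 1 (new)  [load 21/27]
  18 → cabin 2 (new)  [load 18/27]
  14 → cabin 3 (new)  [load 14/27]
  11 → cabin 3  [load 25/27]
  6 → cabin 1  [load 27/27]
  5 → cabin 2  [load 23/27]
3 cabins opened.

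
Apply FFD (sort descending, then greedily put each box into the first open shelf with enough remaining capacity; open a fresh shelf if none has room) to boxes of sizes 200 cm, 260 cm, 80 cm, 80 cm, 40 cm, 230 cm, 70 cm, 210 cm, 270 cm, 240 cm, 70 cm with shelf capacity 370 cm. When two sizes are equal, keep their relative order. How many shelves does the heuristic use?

Sorted descending: 270, 260, 240, 230, 210, 200, 80, 80, 70, 70, 40.
  270 → shelf 1 (new)  [load 270/370]
  260 → shelf 2 (new)  [load 260/370]
  240 → shelf 3 (new)  [load 240/370]
  230 → shelf 4 (new)  [load 230/370]
  210 → shelf 5 (new)  [load 210/370]
  200 → shelf 6 (new)  [load 200/370]
  80 → shelf 1  [load 350/370]
  80 → shelf 2  [load 340/370]
  70 → shelf 3  [load 310/370]
  70 → shelf 4  [load 300/370]
  40 → shelf 3  [load 350/370]
6 shelves opened.

6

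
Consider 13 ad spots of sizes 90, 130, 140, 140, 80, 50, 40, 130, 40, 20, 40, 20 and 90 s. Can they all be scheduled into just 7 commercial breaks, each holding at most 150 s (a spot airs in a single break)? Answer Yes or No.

No

Total = 1010 s; ⌈1010/150⌉ = 7.
The bound of 7 does not rule out 7, but exhaustive search shows no assignment into 7 commercial breaks of capacity 150 s exists — the minimum is 8.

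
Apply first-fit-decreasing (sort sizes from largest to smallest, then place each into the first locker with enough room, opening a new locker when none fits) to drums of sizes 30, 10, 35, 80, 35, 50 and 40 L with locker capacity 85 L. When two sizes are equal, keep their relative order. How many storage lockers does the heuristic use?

4

Sorted descending: 80, 50, 40, 35, 35, 30, 10.
  80 → locker 1 (new)  [load 80/85]
  50 → locker 2 (new)  [load 50/85]
  40 → locker 3 (new)  [load 40/85]
  35 → locker 2  [load 85/85]
  35 → locker 3  [load 75/85]
  30 → locker 4 (new)  [load 30/85]
  10 → locker 3  [load 85/85]
4 storage lockers opened.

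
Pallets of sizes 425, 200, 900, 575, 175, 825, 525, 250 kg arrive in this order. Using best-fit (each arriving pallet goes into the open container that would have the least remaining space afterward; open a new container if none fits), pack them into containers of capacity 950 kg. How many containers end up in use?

  425 → container 1 (new)  [load 425/950]
  200 → container 1  [load 625/950]
  900 → container 2 (new)  [load 900/950]
  575 → container 3 (new)  [load 575/950]
  175 → container 1  [load 800/950]
  825 → container 4 (new)  [load 825/950]
  525 → container 5 (new)  [load 525/950]
  250 → container 3  [load 825/950]
5 containers opened.

5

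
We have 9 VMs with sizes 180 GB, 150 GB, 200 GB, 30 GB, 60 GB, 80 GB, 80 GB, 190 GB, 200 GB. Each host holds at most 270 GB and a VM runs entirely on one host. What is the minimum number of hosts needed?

Total = 200 + 200 + 190 + 180 + 150 + 80 + 80 + 60 + 30 = 1170 GB.
Lower bound: ⌈1170/270⌉ = 5 hosts.
A packing using 5 hosts:
  host 1: 200 + 60 = 260
  host 2: 200 + 30 = 230
  host 3: 190 + 80 = 270
  host 4: 180 + 80 = 260
  host 5: 150 = 150
This matches the lower bound, so 5 is optimal.

5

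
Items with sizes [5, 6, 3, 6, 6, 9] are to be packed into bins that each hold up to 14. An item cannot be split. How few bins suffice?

Total = 9 + 6 + 6 + 6 + 5 + 3 = 35.
Lower bound: ⌈35/14⌉ = 3 bins.
A packing using 3 bins:
  bin 1: 9 + 5 = 14
  bin 2: 6 + 6 = 12
  bin 3: 6 + 3 = 9
This matches the lower bound, so 3 is optimal.

3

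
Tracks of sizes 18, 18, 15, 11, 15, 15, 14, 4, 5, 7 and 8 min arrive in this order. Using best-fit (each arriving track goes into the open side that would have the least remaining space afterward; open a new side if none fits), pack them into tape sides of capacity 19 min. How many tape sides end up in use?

8

  18 → side 1 (new)  [load 18/19]
  18 → side 2 (new)  [load 18/19]
  15 → side 3 (new)  [load 15/19]
  11 → side 4 (new)  [load 11/19]
  15 → side 5 (new)  [load 15/19]
  15 → side 6 (new)  [load 15/19]
  14 → side 7 (new)  [load 14/19]
  4 → side 3  [load 19/19]
  5 → side 7  [load 19/19]
  7 → side 4  [load 18/19]
  8 → side 8 (new)  [load 8/19]
8 tape sides opened.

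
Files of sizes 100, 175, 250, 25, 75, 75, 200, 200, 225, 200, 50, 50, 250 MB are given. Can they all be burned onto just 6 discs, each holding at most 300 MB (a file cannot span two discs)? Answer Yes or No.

No

Total = 1875 MB; ⌈1875/300⌉ = 7.
At least 7 discs are required, but only 6 are allowed.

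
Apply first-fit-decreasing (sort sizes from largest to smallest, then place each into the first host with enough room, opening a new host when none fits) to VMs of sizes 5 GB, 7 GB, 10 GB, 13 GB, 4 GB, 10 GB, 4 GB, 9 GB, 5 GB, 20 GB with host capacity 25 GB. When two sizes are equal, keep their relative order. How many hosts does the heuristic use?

4

Sorted descending: 20, 13, 10, 10, 9, 7, 5, 5, 4, 4.
  20 → host 1 (new)  [load 20/25]
  13 → host 2 (new)  [load 13/25]
  10 → host 2  [load 23/25]
  10 → host 3 (new)  [load 10/25]
  9 → host 3  [load 19/25]
  7 → host 4 (new)  [load 7/25]
  5 → host 1  [load 25/25]
  5 → host 3  [load 24/25]
  4 → host 4  [load 11/25]
  4 → host 4  [load 15/25]
4 hosts opened.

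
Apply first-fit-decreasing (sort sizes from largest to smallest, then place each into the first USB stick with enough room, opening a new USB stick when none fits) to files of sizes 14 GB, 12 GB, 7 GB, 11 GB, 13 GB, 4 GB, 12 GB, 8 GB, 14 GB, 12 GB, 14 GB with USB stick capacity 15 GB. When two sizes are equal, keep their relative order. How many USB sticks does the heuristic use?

Sorted descending: 14, 14, 14, 13, 12, 12, 12, 11, 8, 7, 4.
  14 → USB stick 1 (new)  [load 14/15]
  14 → USB stick 2 (new)  [load 14/15]
  14 → USB stick 3 (new)  [load 14/15]
  13 → USB stick 4 (new)  [load 13/15]
  12 → USB stick 5 (new)  [load 12/15]
  12 → USB stick 6 (new)  [load 12/15]
  12 → USB stick 7 (new)  [load 12/15]
  11 → USB stick 8 (new)  [load 11/15]
  8 → USB stick 9 (new)  [load 8/15]
  7 → USB stick 9  [load 15/15]
  4 → USB stick 8  [load 15/15]
9 USB sticks opened.

9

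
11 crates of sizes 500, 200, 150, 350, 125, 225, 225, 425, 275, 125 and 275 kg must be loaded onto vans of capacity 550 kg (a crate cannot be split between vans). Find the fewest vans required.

6

Total = 500 + 425 + 350 + 275 + 275 + 225 + 225 + 200 + 150 + 125 + 125 = 2875 kg.
Lower bound: ⌈2875/550⌉ = 6 vans.
A packing using 6 vans:
  van 1: 500 = 500
  van 2: 425 + 125 = 550
  van 3: 350 + 200 = 550
  van 4: 275 + 275 = 550
  van 5: 225 + 225 = 450
  van 6: 150 + 125 = 275
This matches the lower bound, so 6 is optimal.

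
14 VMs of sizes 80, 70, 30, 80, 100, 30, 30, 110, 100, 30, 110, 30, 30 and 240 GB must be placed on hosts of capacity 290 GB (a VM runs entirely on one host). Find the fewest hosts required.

Total = 240 + 110 + 110 + 100 + 100 + 80 + 80 + 70 + 30 + 30 + 30 + 30 + 30 + 30 = 1070 GB.
Lower bound: ⌈1070/290⌉ = 4 hosts.
A packing using 4 hosts:
  host 1: 240 + 30 = 270
  host 2: 110 + 110 + 70 = 290
  host 3: 100 + 100 + 80 = 280
  host 4: 80 + 30 + 30 + 30 + 30 + 30 = 230
This matches the lower bound, so 4 is optimal.

4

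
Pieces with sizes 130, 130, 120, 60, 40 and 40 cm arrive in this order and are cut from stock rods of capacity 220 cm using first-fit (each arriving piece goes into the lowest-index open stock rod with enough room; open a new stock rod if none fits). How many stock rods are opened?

  130 → stock rod 1 (new)  [load 130/220]
  130 → stock rod 2 (new)  [load 130/220]
  120 → stock rod 3 (new)  [load 120/220]
  60 → stock rod 1  [load 190/220]
  40 → stock rod 2  [load 170/220]
  40 → stock rod 2  [load 210/220]
3 stock rods opened.

3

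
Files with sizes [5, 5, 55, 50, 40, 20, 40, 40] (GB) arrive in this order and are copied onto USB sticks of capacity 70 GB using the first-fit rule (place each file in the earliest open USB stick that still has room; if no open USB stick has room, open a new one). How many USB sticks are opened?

5

  5 → USB stick 1 (new)  [load 5/70]
  5 → USB stick 1  [load 10/70]
  55 → USB stick 1  [load 65/70]
  50 → USB stick 2 (new)  [load 50/70]
  40 → USB stick 3 (new)  [load 40/70]
  20 → USB stick 2  [load 70/70]
  40 → USB stick 4 (new)  [load 40/70]
  40 → USB stick 5 (new)  [load 40/70]
5 USB sticks opened.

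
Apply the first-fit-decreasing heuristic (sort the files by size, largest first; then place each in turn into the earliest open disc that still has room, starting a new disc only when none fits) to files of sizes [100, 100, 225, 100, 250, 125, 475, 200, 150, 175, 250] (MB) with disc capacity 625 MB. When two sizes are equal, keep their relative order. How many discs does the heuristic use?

4

Sorted descending: 475, 250, 250, 225, 200, 175, 150, 125, 100, 100, 100.
  475 → disc 1 (new)  [load 475/625]
  250 → disc 2 (new)  [load 250/625]
  250 → disc 2  [load 500/625]
  225 → disc 3 (new)  [load 225/625]
  200 → disc 3  [load 425/625]
  175 → disc 3  [load 600/625]
  150 → disc 1  [load 625/625]
  125 → disc 2  [load 625/625]
  100 → disc 4 (new)  [load 100/625]
  100 → disc 4  [load 200/625]
  100 → disc 4  [load 300/625]
4 discs opened.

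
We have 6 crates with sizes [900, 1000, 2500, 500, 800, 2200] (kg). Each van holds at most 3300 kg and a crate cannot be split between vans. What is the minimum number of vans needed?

3

Total = 2500 + 2200 + 1000 + 900 + 800 + 500 = 7900 kg.
Lower bound: ⌈7900/3300⌉ = 3 vans.
A packing using 3 vans:
  van 1: 2500 + 800 = 3300
  van 2: 2200 + 1000 = 3200
  van 3: 900 + 500 = 1400
This matches the lower bound, so 3 is optimal.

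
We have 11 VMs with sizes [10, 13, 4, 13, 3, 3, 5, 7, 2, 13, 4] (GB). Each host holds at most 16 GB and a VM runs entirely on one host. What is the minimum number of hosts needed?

Total = 13 + 13 + 13 + 10 + 7 + 5 + 4 + 4 + 3 + 3 + 2 = 77 GB.
Lower bound: ⌈77/16⌉ = 5 hosts.
A packing using 5 hosts:
  host 1: 13 + 3 = 16
  host 2: 13 + 3 = 16
  host 3: 13 + 2 = 15
  host 4: 10 + 5 = 15
  host 5: 7 + 4 + 4 = 15
This matches the lower bound, so 5 is optimal.

5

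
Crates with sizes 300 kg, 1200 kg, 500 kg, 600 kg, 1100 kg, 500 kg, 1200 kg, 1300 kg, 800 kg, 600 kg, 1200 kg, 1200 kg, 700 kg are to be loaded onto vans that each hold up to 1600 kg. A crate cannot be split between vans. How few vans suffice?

9

Total = 1300 + 1200 + 1200 + 1200 + 1200 + 1100 + 800 + 700 + 600 + 600 + 500 + 500 + 300 = 11200 kg.
Lower bound: ⌈11200/1600⌉ = 7 vans.
A packing using 9 vans:
  van 1: 1300 + 300 = 1600
  van 2: 1200 = 1200
  van 3: 1200 = 1200
  van 4: 1200 = 1200
  van 5: 1200 = 1200
  van 6: 1100 + 500 = 1600
  van 7: 800 + 700 = 1500
  van 8: 600 + 600 = 1200
  van 9: 500 = 500
No arrangement into 8 vans stays within capacity, so 9 is optimal.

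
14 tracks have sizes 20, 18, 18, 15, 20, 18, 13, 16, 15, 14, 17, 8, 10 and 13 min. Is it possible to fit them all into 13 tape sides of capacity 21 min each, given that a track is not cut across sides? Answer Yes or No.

Yes

A valid assignment using 13 tape sides:
  side 1: 20 = 20
  side 2: 20 = 20
  side 3: 18 = 18
  side 4: 18 = 18
  side 5: 18 = 18
  side 6: 17 = 17
  side 7: 16 = 16
  side 8: 15 = 15
  side 9: 15 = 15
  side 10: 14 = 14
  side 11: 13 + 8 = 21
  side 12: 13 = 13
  side 13: 10 = 10
Every load is within 21 min, so 13 tape sides suffice.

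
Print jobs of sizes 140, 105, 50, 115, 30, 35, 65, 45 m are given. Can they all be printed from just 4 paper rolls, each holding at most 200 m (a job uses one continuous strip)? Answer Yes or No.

A valid assignment using 3 paper rolls:
  roll 1: 140 + 50 = 190
  roll 2: 115 + 45 + 35 = 195
  roll 3: 105 + 65 + 30 = 200
That uses only 3 ≤ 4, so 4 paper rolls are enough.

Yes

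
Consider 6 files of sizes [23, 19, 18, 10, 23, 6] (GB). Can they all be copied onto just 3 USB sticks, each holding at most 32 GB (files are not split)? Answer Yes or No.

Total = 99 GB; ⌈99/32⌉ = 4.
At least 4 USB sticks are required, but only 3 are allowed.

No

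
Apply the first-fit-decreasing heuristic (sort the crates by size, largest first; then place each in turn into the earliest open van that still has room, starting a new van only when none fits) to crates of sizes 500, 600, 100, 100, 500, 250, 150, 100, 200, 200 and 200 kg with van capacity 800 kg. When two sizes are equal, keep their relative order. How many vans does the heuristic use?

4

Sorted descending: 600, 500, 500, 250, 200, 200, 200, 150, 100, 100, 100.
  600 → van 1 (new)  [load 600/800]
  500 → van 2 (new)  [load 500/800]
  500 → van 3 (new)  [load 500/800]
  250 → van 2  [load 750/800]
  200 → van 1  [load 800/800]
  200 → van 3  [load 700/800]
  200 → van 4 (new)  [load 200/800]
  150 → van 4  [load 350/800]
  100 → van 3  [load 800/800]
  100 → van 4  [load 450/800]
  100 → van 4  [load 550/800]
4 vans opened.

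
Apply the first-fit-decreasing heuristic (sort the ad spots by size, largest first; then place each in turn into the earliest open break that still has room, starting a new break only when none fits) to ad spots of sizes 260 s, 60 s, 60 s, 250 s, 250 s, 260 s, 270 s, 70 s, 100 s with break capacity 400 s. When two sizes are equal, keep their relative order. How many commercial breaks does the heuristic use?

Sorted descending: 270, 260, 260, 250, 250, 100, 70, 60, 60.
  270 → break 1 (new)  [load 270/400]
  260 → break 2 (new)  [load 260/400]
  260 → break 3 (new)  [load 260/400]
  250 → break 4 (new)  [load 250/400]
  250 → break 5 (new)  [load 250/400]
  100 → break 1  [load 370/400]
  70 → break 2  [load 330/400]
  60 → break 2  [load 390/400]
  60 → break 3  [load 320/400]
5 commercial breaks opened.

5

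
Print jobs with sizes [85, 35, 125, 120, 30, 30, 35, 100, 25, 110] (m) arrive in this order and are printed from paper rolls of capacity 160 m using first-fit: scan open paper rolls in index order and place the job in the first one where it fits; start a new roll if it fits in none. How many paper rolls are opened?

5

  85 → roll 1 (new)  [load 85/160]
  35 → roll 1  [load 120/160]
  125 → roll 2 (new)  [load 125/160]
  120 → roll 3 (new)  [load 120/160]
  30 → roll 1  [load 150/160]
  30 → roll 2  [load 155/160]
  35 → roll 3  [load 155/160]
  100 → roll 4 (new)  [load 100/160]
  25 → roll 4  [load 125/160]
  110 → roll 5 (new)  [load 110/160]
5 paper rolls opened.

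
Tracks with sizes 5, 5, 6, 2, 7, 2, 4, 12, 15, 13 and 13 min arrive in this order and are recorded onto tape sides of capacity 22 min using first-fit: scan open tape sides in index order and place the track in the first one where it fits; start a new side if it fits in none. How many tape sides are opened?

6

  5 → side 1 (new)  [load 5/22]
  5 → side 1  [load 10/22]
  6 → side 1  [load 16/22]
  2 → side 1  [load 18/22]
  7 → side 2 (new)  [load 7/22]
  2 → side 1  [load 20/22]
  4 → side 2  [load 11/22]
  12 → side 3 (new)  [load 12/22]
  15 → side 4 (new)  [load 15/22]
  13 → side 5 (new)  [load 13/22]
  13 → side 6 (new)  [load 13/22]
6 tape sides opened.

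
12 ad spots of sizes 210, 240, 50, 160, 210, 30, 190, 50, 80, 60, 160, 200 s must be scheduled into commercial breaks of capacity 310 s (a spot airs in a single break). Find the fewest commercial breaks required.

7

Total = 240 + 210 + 210 + 200 + 190 + 160 + 160 + 80 + 60 + 50 + 50 + 30 = 1640 s.
Lower bound: ⌈1640/310⌉ = 6 commercial breaks.
Also, 7 ad spots each exceed 155 s, and no two of those can share a break, so at least 7 commercial breaks are needed.
A packing using 7 commercial breaks:
  break 1: 240 + 60 = 300
  break 2: 210 + 80 = 290
  break 3: 210 + 50 + 50 = 310
  break 4: 200 + 30 = 230
  break 5: 190 = 190
  break 6: 160 = 160
  break 7: 160 = 160
This matches the lower bound, so 7 is optimal.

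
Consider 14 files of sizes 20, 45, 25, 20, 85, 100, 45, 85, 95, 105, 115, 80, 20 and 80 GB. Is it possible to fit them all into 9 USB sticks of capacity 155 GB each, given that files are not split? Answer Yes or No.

Yes

A valid assignment using 8 USB sticks:
  USB stick 1: 115 + 25 = 140
  USB stick 2: 105 + 45 = 150
  USB stick 3: 100 + 45 = 145
  USB stick 4: 95 + 20 + 20 + 20 = 155
  USB stick 5: 85 = 85
  USB stick 6: 85 = 85
  USB stick 7: 80 = 80
  USB stick 8: 80 = 80
That uses only 8 ≤ 9, so 9 USB sticks are enough.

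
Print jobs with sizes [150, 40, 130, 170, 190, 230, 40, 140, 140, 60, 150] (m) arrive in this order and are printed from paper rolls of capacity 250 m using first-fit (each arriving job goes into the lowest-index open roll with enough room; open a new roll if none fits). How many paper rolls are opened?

8

  150 → roll 1 (new)  [load 150/250]
  40 → roll 1  [load 190/250]
  130 → roll 2 (new)  [load 130/250]
  170 → roll 3 (new)  [load 170/250]
  190 → roll 4 (new)  [load 190/250]
  230 → roll 5 (new)  [load 230/250]
  40 → roll 1  [load 230/250]
  140 → roll 6 (new)  [load 140/250]
  140 → roll 7 (new)  [load 140/250]
  60 → roll 2  [load 190/250]
  150 → roll 8 (new)  [load 150/250]
8 paper rolls opened.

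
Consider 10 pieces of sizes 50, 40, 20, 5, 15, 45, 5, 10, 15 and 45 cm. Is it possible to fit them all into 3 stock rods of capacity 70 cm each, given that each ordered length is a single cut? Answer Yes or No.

No

Total = 250 cm; ⌈250/70⌉ = 4.
At least 4 stock rods are required, but only 3 are allowed.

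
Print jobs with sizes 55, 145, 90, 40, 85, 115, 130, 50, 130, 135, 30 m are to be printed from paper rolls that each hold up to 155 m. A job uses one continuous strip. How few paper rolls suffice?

8

Total = 145 + 135 + 130 + 130 + 115 + 90 + 85 + 55 + 50 + 40 + 30 = 1005 m.
Lower bound: ⌈1005/155⌉ = 7 paper rolls.
A packing using 8 paper rolls:
  roll 1: 145 = 145
  roll 2: 135 = 135
  roll 3: 130 = 130
  roll 4: 130 = 130
  roll 5: 115 + 40 = 155
  roll 6: 90 + 55 = 145
  roll 7: 85 + 50 = 135
  roll 8: 30 = 30
No arrangement into 7 paper rolls stays within capacity, so 8 is optimal.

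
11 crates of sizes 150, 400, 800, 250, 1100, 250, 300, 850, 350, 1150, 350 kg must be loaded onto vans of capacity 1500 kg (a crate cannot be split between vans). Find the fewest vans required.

Total = 1150 + 1100 + 850 + 800 + 400 + 350 + 350 + 300 + 250 + 250 + 150 = 5950 kg.
Lower bound: ⌈5950/1500⌉ = 4 vans.
A packing using 4 vans:
  van 1: 1150 + 350 = 1500
  van 2: 1100 + 400 = 1500
  van 3: 850 + 350 + 300 = 1500
  van 4: 800 + 250 + 250 + 150 = 1450
This matches the lower bound, so 4 is optimal.

4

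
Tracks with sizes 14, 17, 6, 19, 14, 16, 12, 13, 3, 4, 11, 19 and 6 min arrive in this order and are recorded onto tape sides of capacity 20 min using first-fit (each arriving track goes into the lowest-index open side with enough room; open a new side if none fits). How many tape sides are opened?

  14 → side 1 (new)  [load 14/20]
  17 → side 2 (new)  [load 17/20]
  6 → side 1  [load 20/20]
  19 → side 3 (new)  [load 19/20]
  14 → side 4 (new)  [load 14/20]
  16 → side 5 (new)  [load 16/20]
  12 → side 6 (new)  [load 12/20]
  13 → side 7 (new)  [load 13/20]
  3 → side 2  [load 20/20]
  4 → side 4  [load 18/20]
  11 → side 8 (new)  [load 11/20]
  19 → side 9 (new)  [load 19/20]
  6 → side 6  [load 18/20]
9 tape sides opened.

9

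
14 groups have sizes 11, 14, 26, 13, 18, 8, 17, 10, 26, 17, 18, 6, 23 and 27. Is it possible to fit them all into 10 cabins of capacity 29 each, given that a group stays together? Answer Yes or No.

A valid assignment using 9 cabins:
  cabin 1: 27 = 27
  cabin 2: 26 = 26
  cabin 3: 26 = 26
  cabin 4: 23 + 6 = 29
  cabin 5: 18 + 11 = 29
  cabin 6: 18 + 10 = 28
  cabin 7: 17 + 8 = 25
  cabin 8: 17 = 17
  cabin 9: 14 + 13 = 27
That uses only 9 ≤ 10, so 10 cabins are enough.

Yes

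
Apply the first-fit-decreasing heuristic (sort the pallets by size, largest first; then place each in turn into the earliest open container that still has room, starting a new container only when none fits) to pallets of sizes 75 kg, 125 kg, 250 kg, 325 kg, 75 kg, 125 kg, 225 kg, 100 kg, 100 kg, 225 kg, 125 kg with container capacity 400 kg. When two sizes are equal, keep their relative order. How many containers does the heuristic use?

5

Sorted descending: 325, 250, 225, 225, 125, 125, 125, 100, 100, 75, 75.
  325 → container 1 (new)  [load 325/400]
  250 → container 2 (new)  [load 250/400]
  225 → container 3 (new)  [load 225/400]
  225 → container 4 (new)  [load 225/400]
  125 → container 2  [load 375/400]
  125 → container 3  [load 350/400]
  125 → container 4  [load 350/400]
  100 → container 5 (new)  [load 100/400]
  100 → container 5  [load 200/400]
  75 → container 1  [load 400/400]
  75 → container 5  [load 275/400]
5 containers opened.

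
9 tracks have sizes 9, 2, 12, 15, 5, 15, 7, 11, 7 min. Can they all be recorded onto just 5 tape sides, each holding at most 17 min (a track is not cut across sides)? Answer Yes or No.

No

Total = 83 min; ⌈83/17⌉ = 5.
The bound of 5 does not rule out 5, but exhaustive search shows no assignment into 5 tape sides of capacity 17 min exists — the minimum is 6.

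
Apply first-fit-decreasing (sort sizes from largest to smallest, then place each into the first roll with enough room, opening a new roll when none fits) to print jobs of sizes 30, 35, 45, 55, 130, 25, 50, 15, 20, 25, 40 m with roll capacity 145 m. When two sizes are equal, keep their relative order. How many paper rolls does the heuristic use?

4

Sorted descending: 130, 55, 50, 45, 40, 35, 30, 25, 25, 20, 15.
  130 → roll 1 (new)  [load 130/145]
  55 → roll 2 (new)  [load 55/145]
  50 → roll 2  [load 105/145]
  45 → roll 3 (new)  [load 45/145]
  40 → roll 2  [load 145/145]
  35 → roll 3  [load 80/145]
  30 → roll 3  [load 110/145]
  25 → roll 3  [load 135/145]
  25 → roll 4 (new)  [load 25/145]
  20 → roll 4  [load 45/145]
  15 → roll 1  [load 145/145]
4 paper rolls opened.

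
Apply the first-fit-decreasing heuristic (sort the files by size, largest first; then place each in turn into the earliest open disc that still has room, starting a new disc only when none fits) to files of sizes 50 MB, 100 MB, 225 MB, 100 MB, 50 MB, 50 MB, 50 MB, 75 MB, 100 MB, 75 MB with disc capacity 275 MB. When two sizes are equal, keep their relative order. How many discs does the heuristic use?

Sorted descending: 225, 100, 100, 100, 75, 75, 50, 50, 50, 50.
  225 → disc 1 (new)  [load 225/275]
  100 → disc 2 (new)  [load 100/275]
  100 → disc 2  [load 200/275]
  100 → disc 3 (new)  [load 100/275]
  75 → disc 2  [load 275/275]
  75 → disc 3  [load 175/275]
  50 → disc 1  [load 275/275]
  50 → disc 3  [load 225/275]
  50 → disc 3  [load 275/275]
  50 → disc 4 (new)  [load 50/275]
4 discs opened.

4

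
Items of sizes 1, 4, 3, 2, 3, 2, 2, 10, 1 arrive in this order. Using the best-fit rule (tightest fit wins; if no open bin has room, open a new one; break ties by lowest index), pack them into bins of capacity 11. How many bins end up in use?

3

  1 → bin 1 (new)  [load 1/11]
  4 → bin 1  [load 5/11]
  3 → bin 1  [load 8/11]
  2 → bin 1  [load 10/11]
  3 → bin 2 (new)  [load 3/11]
  2 → bin 2  [load 5/11]
  2 → bin 2  [load 7/11]
  10 → bin 3 (new)  [load 10/11]
  1 → bin 1  [load 11/11]
3 bins opened.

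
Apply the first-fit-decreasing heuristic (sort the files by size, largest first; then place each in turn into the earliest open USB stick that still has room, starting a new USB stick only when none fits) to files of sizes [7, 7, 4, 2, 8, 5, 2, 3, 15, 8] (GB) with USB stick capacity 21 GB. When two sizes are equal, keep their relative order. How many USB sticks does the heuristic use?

3

Sorted descending: 15, 8, 8, 7, 7, 5, 4, 3, 2, 2.
  15 → USB stick 1 (new)  [load 15/21]
  8 → USB stick 2 (new)  [load 8/21]
  8 → USB stick 2  [load 16/21]
  7 → USB stick 3 (new)  [load 7/21]
  7 → USB stick 3  [load 14/21]
  5 → USB stick 1  [load 20/21]
  4 → USB stick 2  [load 20/21]
  3 → USB stick 3  [load 17/21]
  2 → USB stick 3  [load 19/21]
  2 → USB stick 3  [load 21/21]
3 USB sticks opened.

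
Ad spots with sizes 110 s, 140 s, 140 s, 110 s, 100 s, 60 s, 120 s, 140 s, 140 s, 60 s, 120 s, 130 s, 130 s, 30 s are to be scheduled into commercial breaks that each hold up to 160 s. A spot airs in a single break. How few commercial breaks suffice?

12

Total = 140 + 140 + 140 + 140 + 130 + 130 + 120 + 120 + 110 + 110 + 100 + 60 + 60 + 30 = 1530 s.
Lower bound: ⌈1530/160⌉ = 10 commercial breaks.
Also, 11 ad spots each exceed 80 s, and no two of those can share a break, so at least 11 commercial breaks are needed.
A packing using 12 commercial breaks:
  break 1: 140 = 140
  break 2: 140 = 140
  break 3: 140 = 140
  break 4: 140 = 140
  break 5: 130 + 30 = 160
  break 6: 130 = 130
  break 7: 120 = 120
  break 8: 120 = 120
  break 9: 110 = 110
  break 10: 110 = 110
  break 11: 100 + 60 = 160
  break 12: 60 = 60
No arrangement into 11 commercial breaks stays within capacity, so 12 is optimal.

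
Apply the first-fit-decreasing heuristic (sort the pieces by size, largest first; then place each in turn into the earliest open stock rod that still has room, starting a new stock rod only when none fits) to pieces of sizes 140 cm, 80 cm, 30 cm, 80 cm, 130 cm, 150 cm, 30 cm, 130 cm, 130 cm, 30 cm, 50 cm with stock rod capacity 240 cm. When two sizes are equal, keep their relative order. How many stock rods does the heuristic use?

5

Sorted descending: 150, 140, 130, 130, 130, 80, 80, 50, 30, 30, 30.
  150 → stock rod 1 (new)  [load 150/240]
  140 → stock rod 2 (new)  [load 140/240]
  130 → stock rod 3 (new)  [load 130/240]
  130 → stock rod 4 (new)  [load 130/240]
  130 → stock rod 5 (new)  [load 130/240]
  80 → stock rod 1  [load 230/240]
  80 → stock rod 2  [load 220/240]
  50 → stock rod 3  [load 180/240]
  30 → stock rod 3  [load 210/240]
  30 → stock rod 3  [load 240/240]
  30 → stock rod 4  [load 160/240]
5 stock rods opened.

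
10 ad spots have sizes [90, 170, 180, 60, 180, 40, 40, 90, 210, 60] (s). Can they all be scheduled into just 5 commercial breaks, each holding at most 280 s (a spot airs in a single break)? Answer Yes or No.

A valid assignment using 5 commercial breaks:
  break 1: 210 + 60 = 270
  break 2: 180 + 90 = 270
  break 3: 180 + 90 = 270
  break 4: 170 + 60 + 40 = 270
  break 5: 40 = 40
Every load is within 280 s, so 5 commercial breaks suffice.

Yes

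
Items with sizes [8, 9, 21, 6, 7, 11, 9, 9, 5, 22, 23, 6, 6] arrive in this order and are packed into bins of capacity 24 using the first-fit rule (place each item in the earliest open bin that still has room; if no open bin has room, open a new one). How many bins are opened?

  8 → bin 1 (new)  [load 8/24]
  9 → bin 1  [load 17/24]
  21 → bin 2 (new)  [load 21/24]
  6 → bin 1  [load 23/24]
  7 → bin 3 (new)  [load 7/24]
  11 → bin 3  [load 18/24]
  9 → bin 4 (new)  [load 9/24]
  9 → bin 4  [load 18/24]
  5 → bin 3  [load 23/24]
  22 → bin 5 (new)  [load 22/24]
  23 → bin 6 (new)  [load 23/24]
  6 → bin 4  [load 24/24]
  6 → bin 7 (new)  [load 6/24]
7 bins opened.

7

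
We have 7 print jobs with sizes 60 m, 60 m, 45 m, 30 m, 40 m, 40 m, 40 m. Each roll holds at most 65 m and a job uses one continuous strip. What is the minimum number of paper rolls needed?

Total = 60 + 60 + 45 + 40 + 40 + 40 + 30 = 315 m.
Lower bound: ⌈315/65⌉ = 5 paper rolls.
Also, 6 print jobs each exceed 65/2 m, and no two of those can share a roll, so at least 6 paper rolls are needed.
A packing using 7 paper rolls:
  roll 1: 60 = 60
  roll 2: 60 = 60
  roll 3: 45 = 45
  roll 4: 40 = 40
  roll 5: 40 = 40
  roll 6: 40 = 40
  roll 7: 30 = 30
No arrangement into 6 paper rolls stays within capacity, so 7 is optimal.

7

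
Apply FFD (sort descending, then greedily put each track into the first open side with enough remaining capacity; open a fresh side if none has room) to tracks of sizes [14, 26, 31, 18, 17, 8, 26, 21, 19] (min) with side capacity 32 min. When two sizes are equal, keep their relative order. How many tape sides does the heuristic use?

Sorted descending: 31, 26, 26, 21, 19, 18, 17, 14, 8.
  31 → side 1 (new)  [load 31/32]
  26 → side 2 (new)  [load 26/32]
  26 → side 3 (new)  [load 26/32]
  21 → side 4 (new)  [load 21/32]
  19 → side 5 (new)  [load 19/32]
  18 → side 6 (new)  [load 18/32]
  17 → side 7 (new)  [load 17/32]
  14 → side 6  [load 32/32]
  8 → side 4  [load 29/32]
7 tape sides opened.

7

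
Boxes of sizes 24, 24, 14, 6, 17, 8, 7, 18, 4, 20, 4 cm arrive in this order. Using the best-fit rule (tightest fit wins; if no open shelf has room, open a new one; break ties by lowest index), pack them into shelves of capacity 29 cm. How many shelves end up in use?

6

  24 → shelf 1 (new)  [load 24/29]
  24 → shelf 2 (new)  [load 24/29]
  14 → shelf 3 (new)  [load 14/29]
  6 → shelf 3  [load 20/29]
  17 → shelf 4 (new)  [load 17/29]
  8 → shelf 3  [load 28/29]
  7 → shelf 4  [load 24/29]
  18 → shelf 5 (new)  [load 18/29]
  4 → shelf 1  [load 28/29]
  20 → shelf 6 (new)  [load 20/29]
  4 → shelf 2  [load 28/29]
6 shelves opened.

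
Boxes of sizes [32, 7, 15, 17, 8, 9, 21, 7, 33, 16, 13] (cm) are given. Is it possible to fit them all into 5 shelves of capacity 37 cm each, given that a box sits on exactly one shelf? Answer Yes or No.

No

Total = 178 cm; ⌈178/37⌉ = 5.
The bound of 5 does not rule out 5, but exhaustive search shows no assignment into 5 shelves of capacity 37 cm exists — the minimum is 6.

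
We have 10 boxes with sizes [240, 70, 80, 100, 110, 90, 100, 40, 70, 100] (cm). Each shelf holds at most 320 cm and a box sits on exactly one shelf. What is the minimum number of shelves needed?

Total = 240 + 110 + 100 + 100 + 100 + 90 + 80 + 70 + 70 + 40 = 1000 cm.
Lower bound: ⌈1000/320⌉ = 4 shelves.
A packing using 4 shelves:
  shelf 1: 240 + 80 = 320
  shelf 2: 110 + 100 + 100 = 310
  shelf 3: 100 + 90 + 70 + 40 = 300
  shelf 4: 70 = 70
This matches the lower bound, so 4 is optimal.

4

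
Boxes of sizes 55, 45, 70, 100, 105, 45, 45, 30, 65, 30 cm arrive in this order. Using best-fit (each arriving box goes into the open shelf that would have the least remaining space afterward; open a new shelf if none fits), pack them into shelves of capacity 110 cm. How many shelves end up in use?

6

  55 → shelf 1 (new)  [load 55/110]
  45 → shelf 1  [load 100/110]
  70 → shelf 2 (new)  [load 70/110]
  100 → shelf 3 (new)  [load 100/110]
  105 → shelf 4 (new)  [load 105/110]
  45 → shelf 5 (new)  [load 45/110]
  45 → shelf 5  [load 90/110]
  30 → shelf 2  [load 100/110]
  65 → shelf 6 (new)  [load 65/110]
  30 → shelf 6  [load 95/110]
6 shelves opened.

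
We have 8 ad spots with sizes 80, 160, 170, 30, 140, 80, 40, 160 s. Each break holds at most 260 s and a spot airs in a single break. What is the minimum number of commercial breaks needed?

4

Total = 170 + 160 + 160 + 140 + 80 + 80 + 40 + 30 = 860 s.
Lower bound: ⌈860/260⌉ = 4 commercial breaks.
A packing using 4 commercial breaks:
  break 1: 170 + 80 = 250
  break 2: 160 + 80 = 240
  break 3: 160 + 40 + 30 = 230
  break 4: 140 = 140
This matches the lower bound, so 4 is optimal.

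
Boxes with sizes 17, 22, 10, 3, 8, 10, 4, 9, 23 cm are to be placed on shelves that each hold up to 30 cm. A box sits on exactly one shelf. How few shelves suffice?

Total = 23 + 22 + 17 + 10 + 10 + 9 + 8 + 4 + 3 = 106 cm.
Lower bound: ⌈106/30⌉ = 4 shelves.
A packing using 4 shelves:
  shelf 1: 23 + 4 + 3 = 30
  shelf 2: 22 + 8 = 30
  shelf 3: 17 + 10 = 27
  shelf 4: 10 + 9 = 19
This matches the lower bound, so 4 is optimal.

4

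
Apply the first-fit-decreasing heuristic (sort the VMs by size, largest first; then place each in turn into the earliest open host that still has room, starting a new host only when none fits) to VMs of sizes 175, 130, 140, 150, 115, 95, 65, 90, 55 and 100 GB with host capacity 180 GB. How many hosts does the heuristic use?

8

Sorted descending: 175, 150, 140, 130, 115, 100, 95, 90, 65, 55.
  175 → host 1 (new)  [load 175/180]
  150 → host 2 (new)  [load 150/180]
  140 → host 3 (new)  [load 140/180]
  130 → host 4 (new)  [load 130/180]
  115 → host 5 (new)  [load 115/180]
  100 → host 6 (new)  [load 100/180]
  95 → host 7 (new)  [load 95/180]
  90 → host 8 (new)  [load 90/180]
  65 → host 5  [load 180/180]
  55 → host 6  [load 155/180]
8 hosts opened.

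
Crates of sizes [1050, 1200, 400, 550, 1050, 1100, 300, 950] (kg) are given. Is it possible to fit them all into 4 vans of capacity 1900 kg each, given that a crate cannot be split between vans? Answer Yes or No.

No

Total = 6600 kg; ⌈6600/1900⌉ = 4.
The bound of 4 does not rule out 4, but exhaustive search shows no assignment into 4 vans of capacity 1900 kg exists — the minimum is 5.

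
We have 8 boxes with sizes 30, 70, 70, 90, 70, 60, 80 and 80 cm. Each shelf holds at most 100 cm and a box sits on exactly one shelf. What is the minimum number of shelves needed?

Total = 90 + 80 + 80 + 70 + 70 + 70 + 60 + 30 = 550 cm.
Lower bound: ⌈550/100⌉ = 6 shelves.
Also, 7 boxes each exceed 50 cm, and no two of those can share a shelf, so at least 7 shelves are needed.
A packing using 7 shelves:
  shelf 1: 90 = 90
  shelf 2: 80 = 80
  shelf 3: 80 = 80
  shelf 4: 70 + 30 = 100
  shelf 5: 70 = 70
  shelf 6: 70 = 70
  shelf 7: 60 = 60
This matches the lower bound, so 7 is optimal.

7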